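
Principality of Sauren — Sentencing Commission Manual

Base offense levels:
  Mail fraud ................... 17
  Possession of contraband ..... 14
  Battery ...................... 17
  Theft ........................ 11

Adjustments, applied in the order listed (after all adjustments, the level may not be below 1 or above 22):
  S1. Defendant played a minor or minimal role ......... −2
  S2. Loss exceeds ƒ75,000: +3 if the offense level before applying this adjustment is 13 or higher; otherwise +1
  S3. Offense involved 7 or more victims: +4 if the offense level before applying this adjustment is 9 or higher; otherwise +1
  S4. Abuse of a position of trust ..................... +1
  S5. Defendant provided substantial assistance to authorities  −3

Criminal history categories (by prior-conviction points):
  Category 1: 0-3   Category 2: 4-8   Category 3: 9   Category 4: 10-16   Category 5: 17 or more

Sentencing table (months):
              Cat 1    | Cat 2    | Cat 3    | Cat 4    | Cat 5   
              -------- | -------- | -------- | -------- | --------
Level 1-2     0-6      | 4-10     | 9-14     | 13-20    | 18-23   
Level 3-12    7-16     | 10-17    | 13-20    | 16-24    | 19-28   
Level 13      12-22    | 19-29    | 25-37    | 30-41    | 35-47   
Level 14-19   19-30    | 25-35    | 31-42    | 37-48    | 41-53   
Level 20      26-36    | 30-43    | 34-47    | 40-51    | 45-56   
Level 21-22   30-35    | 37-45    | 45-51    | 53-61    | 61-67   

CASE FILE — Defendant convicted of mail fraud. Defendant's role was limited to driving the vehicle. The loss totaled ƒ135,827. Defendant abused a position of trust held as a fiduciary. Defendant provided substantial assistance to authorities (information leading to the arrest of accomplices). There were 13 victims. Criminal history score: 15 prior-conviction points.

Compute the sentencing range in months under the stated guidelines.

Base offense level for mail fraud: 17.
S1 applies: 17 − 2 = 15.
S2 applies (level before this adjustment is 15 ≥ 13, so +3): 15 + 3 = 18.
S3 applies (level before this adjustment is 18 ≥ 9, so +4): 18 + 4 = 22.
S4 applies: 22 + 1 = 23.
S5 applies: 23 − 3 = 20.
Final offense level: 20.
Criminal history: 15 prior points → Category 4 (10-16).
Level 20 falls in the 20 band.
Grid: Level 20 × Category 4 = 40-51 months.

40-51 months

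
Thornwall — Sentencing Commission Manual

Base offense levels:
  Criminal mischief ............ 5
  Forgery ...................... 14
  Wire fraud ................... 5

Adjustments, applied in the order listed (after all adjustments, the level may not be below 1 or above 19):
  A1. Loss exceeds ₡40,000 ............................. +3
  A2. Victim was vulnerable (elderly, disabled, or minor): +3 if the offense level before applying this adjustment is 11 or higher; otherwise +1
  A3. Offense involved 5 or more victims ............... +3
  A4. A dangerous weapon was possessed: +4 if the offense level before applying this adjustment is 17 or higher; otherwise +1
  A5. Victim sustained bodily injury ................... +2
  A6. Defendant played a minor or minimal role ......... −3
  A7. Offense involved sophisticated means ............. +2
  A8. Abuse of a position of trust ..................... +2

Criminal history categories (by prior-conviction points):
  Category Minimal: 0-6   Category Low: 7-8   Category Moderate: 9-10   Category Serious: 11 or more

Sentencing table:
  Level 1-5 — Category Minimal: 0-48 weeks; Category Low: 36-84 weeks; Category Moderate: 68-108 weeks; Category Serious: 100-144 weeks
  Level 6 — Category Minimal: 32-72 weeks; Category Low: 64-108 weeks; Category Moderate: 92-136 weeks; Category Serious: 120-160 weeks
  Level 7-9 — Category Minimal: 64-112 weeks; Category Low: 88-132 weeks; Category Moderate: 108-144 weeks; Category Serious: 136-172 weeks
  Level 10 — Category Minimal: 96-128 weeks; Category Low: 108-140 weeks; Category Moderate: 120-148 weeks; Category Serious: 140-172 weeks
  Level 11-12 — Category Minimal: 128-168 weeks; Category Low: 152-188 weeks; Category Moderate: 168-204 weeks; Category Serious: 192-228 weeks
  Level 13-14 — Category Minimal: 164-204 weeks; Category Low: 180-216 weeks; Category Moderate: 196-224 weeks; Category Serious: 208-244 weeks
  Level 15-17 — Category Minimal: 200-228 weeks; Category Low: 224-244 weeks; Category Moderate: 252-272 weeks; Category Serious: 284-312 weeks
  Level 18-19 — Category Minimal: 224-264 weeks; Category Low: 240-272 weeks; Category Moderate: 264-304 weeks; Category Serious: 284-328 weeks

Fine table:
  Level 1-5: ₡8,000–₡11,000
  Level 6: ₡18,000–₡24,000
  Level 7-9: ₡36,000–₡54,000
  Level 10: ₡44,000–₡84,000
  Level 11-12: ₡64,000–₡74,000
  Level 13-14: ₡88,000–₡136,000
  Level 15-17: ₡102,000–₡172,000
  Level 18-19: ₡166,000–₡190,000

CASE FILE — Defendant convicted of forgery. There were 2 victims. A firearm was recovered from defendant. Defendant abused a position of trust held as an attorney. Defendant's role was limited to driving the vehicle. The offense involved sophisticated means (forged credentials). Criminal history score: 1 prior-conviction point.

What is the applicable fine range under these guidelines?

Base offense level for forgery: 14.
A3 does not apply.
A4 applies (level before this adjustment is 14 < 17, so +1): 14 + 1 = 15.
A6 applies: 15 − 3 = 12.
A7 applies: 12 + 2 = 14.
A8 applies: 14 + 2 = 16.
Final offense level: 16.
Level 16 falls in the 15-17 band.
Fine table: Level 15-17 → ₡102,000–₡172,000.

₡102,000–₡172,000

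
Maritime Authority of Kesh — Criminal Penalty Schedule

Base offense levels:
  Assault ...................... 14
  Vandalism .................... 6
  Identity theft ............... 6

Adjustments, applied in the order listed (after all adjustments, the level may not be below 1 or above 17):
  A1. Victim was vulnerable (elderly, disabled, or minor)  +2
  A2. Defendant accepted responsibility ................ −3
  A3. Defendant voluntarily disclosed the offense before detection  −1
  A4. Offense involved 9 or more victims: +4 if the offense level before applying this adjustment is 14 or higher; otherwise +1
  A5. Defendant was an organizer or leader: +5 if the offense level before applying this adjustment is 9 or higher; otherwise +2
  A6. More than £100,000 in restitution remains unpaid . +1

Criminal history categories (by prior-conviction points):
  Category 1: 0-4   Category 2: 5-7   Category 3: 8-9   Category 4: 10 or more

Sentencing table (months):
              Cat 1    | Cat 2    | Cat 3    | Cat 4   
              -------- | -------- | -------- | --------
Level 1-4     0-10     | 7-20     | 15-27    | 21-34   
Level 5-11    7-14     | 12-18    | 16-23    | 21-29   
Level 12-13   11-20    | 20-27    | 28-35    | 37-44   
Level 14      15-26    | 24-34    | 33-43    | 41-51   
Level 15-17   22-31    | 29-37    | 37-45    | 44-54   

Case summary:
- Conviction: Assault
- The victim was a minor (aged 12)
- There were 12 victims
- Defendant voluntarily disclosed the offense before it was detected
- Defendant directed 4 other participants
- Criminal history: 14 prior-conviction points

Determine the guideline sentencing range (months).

Base offense level for assault: 14.
A1 applies: 14 + 2 = 16.
A3 applies: 16 − 1 = 15.
A4 applies (level before this adjustment is 15 ≥ 14, so +4): 15 + 4 = 19.
A5 applies (level before this adjustment is 19 ≥ 9, so +5): 19 + 5 = 24.
A6 does not apply.
Level 24 exceeds the maximum of 17; capped at 17.
Final offense level: 17.
Criminal history: 14 prior points → Category 4 (10+).
Level 17 falls in the 15-17 band.
Grid: Level 15-17 × Category 4 = 44-54 months.

44-54 months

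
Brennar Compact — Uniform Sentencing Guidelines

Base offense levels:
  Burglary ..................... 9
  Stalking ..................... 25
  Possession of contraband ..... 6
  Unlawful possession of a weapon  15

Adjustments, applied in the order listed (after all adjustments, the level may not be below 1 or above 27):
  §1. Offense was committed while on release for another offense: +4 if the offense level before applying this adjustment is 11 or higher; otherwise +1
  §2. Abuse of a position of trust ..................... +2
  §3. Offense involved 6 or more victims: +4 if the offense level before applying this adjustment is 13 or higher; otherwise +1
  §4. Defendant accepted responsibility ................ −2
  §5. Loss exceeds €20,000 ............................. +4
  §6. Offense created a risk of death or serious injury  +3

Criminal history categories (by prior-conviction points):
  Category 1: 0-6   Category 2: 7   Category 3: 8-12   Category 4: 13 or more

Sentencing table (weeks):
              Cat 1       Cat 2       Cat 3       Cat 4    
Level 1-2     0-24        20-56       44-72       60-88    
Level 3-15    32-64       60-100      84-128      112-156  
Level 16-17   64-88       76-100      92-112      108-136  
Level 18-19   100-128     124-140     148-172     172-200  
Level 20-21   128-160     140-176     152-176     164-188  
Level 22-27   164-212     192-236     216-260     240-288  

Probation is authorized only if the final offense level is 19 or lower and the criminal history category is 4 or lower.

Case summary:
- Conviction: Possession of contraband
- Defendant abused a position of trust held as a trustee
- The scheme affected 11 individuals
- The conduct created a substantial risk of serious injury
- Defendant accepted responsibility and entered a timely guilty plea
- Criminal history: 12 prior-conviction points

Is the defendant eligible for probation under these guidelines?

Yes

Base offense level for possession of contraband: 6.
§2 applies: 6 + 2 = 8.
§3 applies (level before this adjustment is 8 < 13, so +1): 8 + 1 = 9.
§4 applies: 9 − 2 = 7.
§5 does not apply.
§6 applies: 7 + 3 = 10.
Final offense level: 10.
Criminal history: 12 prior points → Category 3 (8-12).
Level 10 falls in the 3-15 band.
Grid: Level 3-15 × Category 3 = 84-128 weeks.
Probation check: level 10 ≤ 19 and category 3 ≤ 4 → eligible.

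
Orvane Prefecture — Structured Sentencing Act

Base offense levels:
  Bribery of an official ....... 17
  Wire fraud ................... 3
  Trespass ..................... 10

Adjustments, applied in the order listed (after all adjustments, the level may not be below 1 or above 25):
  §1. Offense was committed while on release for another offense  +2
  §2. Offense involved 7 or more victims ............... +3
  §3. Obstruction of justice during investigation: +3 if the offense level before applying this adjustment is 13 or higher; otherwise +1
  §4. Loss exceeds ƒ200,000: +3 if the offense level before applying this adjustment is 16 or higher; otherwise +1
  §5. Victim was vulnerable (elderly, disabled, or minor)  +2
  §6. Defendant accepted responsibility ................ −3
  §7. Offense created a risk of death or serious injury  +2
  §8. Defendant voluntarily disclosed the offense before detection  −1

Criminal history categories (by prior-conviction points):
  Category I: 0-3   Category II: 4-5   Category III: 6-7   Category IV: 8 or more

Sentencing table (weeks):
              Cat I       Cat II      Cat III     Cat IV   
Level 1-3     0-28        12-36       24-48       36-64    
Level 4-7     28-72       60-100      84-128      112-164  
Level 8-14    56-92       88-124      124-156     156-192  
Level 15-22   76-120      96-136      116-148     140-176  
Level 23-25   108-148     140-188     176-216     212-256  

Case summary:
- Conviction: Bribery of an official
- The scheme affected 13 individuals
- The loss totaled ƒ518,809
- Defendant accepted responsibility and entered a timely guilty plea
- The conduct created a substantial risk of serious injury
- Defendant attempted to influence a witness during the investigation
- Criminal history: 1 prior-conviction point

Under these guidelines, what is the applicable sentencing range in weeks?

Base offense level for bribery of an official: 17.
§1 does not apply.
§2 applies: 17 + 3 = 20.
§3 applies (level before this adjustment is 20 ≥ 13, so +3): 20 + 3 = 23.
§4 applies (level before this adjustment is 23 ≥ 16, so +3): 23 + 3 = 26.
§6 applies: 26 − 3 = 23.
§7 applies: 23 + 2 = 25.
§8 does not apply.
Final offense level: 25.
Criminal history: 1 prior point → Category I (0-3).
Level 25 falls in the 23-25 band.
Grid: Level 23-25 × Category I = 108-148 weeks.

108-148 weeks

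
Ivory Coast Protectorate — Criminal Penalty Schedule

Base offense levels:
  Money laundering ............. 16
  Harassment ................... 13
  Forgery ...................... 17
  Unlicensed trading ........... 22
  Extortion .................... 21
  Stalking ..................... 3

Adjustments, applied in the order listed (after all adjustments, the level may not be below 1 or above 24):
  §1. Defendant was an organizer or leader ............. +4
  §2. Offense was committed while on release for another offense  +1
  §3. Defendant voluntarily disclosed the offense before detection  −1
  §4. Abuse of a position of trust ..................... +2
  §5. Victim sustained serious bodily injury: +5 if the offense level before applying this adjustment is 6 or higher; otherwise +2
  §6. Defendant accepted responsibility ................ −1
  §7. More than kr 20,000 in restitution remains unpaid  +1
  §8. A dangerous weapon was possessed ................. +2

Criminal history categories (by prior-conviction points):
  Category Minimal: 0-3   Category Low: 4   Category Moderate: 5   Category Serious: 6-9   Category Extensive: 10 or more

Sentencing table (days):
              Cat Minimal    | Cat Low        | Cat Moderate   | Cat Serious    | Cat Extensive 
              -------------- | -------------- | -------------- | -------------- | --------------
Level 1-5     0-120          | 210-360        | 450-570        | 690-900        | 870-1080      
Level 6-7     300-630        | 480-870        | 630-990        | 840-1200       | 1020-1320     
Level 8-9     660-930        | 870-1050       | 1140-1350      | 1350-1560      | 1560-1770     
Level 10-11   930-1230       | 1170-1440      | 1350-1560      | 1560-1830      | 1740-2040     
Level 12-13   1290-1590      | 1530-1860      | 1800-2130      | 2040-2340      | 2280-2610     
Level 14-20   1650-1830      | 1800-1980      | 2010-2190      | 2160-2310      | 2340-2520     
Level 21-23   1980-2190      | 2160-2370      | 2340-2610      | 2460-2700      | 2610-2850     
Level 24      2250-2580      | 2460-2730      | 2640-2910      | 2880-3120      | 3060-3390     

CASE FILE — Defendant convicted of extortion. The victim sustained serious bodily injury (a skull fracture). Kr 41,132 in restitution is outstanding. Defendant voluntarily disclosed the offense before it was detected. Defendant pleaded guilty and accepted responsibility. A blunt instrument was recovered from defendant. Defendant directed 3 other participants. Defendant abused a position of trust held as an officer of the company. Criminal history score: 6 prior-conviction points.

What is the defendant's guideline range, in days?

2880-3120 days

Base offense level for extortion: 21.
§1 applies: 21 + 4 = 25.
§2 does not apply.
§3 applies: 25 − 1 = 24.
§4 applies: 24 + 2 = 26.
§5 applies (level before this adjustment is 26 ≥ 6, so +5): 26 + 5 = 31.
§6 applies: 31 − 1 = 30.
§7 applies: 30 + 1 = 31.
§8 applies: 31 + 2 = 33.
Level 33 exceeds the maximum of 24; capped at 24.
Final offense level: 24.
Criminal history: 6 prior points → Category Serious (6-9).
Level 24 falls in the 24 band.
Grid: Level 24 × Category Serious = 2880-3120 days.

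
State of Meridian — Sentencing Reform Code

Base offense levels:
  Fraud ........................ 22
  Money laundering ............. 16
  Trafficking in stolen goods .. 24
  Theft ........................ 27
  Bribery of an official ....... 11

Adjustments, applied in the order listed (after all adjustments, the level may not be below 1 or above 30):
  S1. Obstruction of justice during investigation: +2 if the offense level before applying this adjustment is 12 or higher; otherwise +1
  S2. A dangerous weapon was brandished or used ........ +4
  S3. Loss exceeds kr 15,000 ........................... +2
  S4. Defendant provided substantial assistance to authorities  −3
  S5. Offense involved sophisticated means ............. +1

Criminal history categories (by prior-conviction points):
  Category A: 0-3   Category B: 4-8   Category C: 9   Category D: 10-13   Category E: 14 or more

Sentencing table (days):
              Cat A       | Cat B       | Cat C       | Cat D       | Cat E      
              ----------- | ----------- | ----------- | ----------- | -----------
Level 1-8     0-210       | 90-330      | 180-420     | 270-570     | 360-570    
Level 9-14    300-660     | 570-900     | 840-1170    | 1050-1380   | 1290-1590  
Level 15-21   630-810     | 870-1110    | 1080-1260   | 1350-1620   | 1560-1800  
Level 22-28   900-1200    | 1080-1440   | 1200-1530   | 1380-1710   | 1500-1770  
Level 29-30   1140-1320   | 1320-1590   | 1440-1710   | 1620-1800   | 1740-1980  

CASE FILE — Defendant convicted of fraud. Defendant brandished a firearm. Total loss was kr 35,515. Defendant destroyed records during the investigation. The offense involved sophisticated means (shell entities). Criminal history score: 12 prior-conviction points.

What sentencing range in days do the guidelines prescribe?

Base offense level for fraud: 22.
S1 applies (level before this adjustment is 22 ≥ 12, so +2): 22 + 2 = 24.
S2 applies: 24 + 4 = 28.
S3 applies: 28 + 2 = 30.
S5 applies: 30 + 1 = 31.
Level 31 exceeds the maximum of 30; capped at 30.
Final offense level: 30.
Criminal history: 12 prior points → Category D (10-13).
Level 30 falls in the 29-30 band.
Grid: Level 29-30 × Category D = 1620-1800 days.

1620-1800 days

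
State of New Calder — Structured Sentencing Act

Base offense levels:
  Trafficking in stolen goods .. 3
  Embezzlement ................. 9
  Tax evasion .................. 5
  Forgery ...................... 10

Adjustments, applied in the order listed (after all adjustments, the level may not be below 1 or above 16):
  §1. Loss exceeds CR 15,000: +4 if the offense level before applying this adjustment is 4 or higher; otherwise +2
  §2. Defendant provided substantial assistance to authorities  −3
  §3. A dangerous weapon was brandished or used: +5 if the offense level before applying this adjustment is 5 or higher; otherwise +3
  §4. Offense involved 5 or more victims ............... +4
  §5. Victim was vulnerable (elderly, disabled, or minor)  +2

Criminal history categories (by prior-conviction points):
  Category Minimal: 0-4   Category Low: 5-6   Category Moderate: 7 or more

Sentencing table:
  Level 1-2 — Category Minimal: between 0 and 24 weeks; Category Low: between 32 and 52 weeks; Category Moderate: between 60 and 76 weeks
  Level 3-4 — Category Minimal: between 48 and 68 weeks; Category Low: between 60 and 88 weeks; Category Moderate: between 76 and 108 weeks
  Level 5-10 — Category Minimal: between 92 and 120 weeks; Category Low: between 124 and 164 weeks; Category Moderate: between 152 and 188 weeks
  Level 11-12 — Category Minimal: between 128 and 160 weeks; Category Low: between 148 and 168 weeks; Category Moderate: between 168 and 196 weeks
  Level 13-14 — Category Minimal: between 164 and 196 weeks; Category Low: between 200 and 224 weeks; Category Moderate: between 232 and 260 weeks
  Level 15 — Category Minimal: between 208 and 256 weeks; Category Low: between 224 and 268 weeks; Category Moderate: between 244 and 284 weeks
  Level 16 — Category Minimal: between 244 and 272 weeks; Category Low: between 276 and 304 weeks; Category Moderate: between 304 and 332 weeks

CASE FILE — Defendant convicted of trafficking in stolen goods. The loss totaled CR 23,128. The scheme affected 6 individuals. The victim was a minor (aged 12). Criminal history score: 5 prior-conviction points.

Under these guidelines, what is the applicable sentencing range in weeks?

Base offense level for trafficking in stolen goods: 3.
§1 applies (level before this adjustment is 3 < 4, so +2): 3 + 2 = 5.
§2 does not apply.
§4 applies: 5 + 4 = 9.
§5 applies: 9 + 2 = 11.
Final offense level: 11.
Criminal history: 5 prior points → Category Low (5-6).
Level 11 falls in the 11-12 band.
Grid: Level 11-12 × Category Low = 148-168 weeks.

148-168 weeks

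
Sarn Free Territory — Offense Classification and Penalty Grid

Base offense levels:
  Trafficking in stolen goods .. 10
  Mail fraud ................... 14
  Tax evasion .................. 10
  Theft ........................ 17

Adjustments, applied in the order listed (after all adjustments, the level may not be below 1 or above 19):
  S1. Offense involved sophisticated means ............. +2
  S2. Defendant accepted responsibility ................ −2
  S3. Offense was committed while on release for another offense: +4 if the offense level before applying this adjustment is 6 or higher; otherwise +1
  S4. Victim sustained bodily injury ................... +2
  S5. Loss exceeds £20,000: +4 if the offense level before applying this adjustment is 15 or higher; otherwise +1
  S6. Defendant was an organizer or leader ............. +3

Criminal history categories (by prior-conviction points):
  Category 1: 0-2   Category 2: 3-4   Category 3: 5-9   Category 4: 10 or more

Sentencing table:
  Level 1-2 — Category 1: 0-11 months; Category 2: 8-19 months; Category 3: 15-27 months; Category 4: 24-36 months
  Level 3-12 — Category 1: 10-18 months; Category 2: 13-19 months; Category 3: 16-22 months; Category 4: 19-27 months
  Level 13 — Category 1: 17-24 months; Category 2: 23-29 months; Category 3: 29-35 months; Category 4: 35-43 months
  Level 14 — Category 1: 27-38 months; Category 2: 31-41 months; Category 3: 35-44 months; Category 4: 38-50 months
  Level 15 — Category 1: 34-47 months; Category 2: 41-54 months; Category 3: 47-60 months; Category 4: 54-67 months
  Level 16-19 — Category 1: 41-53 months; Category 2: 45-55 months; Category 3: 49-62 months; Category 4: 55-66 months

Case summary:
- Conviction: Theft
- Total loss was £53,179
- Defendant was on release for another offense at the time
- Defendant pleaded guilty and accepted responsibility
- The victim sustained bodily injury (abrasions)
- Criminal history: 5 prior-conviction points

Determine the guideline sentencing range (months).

Base offense level for theft: 17.
S2 applies: 17 − 2 = 15.
S3 applies (level before this adjustment is 15 ≥ 6, so +4): 15 + 4 = 19.
S4 applies: 19 + 2 = 21.
S5 applies (level before this adjustment is 21 ≥ 15, so +4): 21 + 4 = 25.
S6 does not apply.
Level 25 exceeds the maximum of 19; capped at 19.
Final offense level: 19.
Criminal history: 5 prior points → Category 3 (5-9).
Level 19 falls in the 16-19 band.
Grid: Level 16-19 × Category 3 = 49-62 months.

49-62 months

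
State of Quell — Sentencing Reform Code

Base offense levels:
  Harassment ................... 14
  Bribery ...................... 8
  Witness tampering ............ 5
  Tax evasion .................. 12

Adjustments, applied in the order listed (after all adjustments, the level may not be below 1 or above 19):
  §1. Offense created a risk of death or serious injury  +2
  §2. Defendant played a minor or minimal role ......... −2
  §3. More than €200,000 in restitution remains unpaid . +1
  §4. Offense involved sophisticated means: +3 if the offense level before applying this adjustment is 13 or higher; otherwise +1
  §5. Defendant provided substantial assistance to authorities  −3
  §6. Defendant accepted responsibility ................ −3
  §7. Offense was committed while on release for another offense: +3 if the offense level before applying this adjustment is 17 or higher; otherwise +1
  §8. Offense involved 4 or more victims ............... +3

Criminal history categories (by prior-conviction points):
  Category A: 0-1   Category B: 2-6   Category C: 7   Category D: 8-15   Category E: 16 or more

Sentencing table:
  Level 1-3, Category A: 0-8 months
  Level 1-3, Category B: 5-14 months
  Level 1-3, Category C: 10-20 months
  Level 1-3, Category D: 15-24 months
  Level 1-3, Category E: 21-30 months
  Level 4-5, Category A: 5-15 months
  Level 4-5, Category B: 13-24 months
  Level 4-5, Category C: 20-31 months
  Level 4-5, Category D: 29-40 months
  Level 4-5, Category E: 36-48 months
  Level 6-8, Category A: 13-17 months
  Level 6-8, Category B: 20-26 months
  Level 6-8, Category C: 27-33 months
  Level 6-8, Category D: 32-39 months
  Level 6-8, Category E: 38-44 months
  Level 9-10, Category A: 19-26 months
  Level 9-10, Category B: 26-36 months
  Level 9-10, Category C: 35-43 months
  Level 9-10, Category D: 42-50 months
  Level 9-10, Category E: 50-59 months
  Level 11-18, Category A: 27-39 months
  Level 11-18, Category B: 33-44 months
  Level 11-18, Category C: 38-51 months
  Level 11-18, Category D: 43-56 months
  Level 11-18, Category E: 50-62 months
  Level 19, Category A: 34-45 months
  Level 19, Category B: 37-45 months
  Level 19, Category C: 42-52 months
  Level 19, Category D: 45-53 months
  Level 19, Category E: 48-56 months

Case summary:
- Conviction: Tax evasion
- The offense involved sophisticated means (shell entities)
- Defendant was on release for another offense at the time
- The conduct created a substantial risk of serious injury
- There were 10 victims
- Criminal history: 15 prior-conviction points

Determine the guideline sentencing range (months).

45-53 months

Base offense level for tax evasion: 12.
§1 applies: 12 + 2 = 14.
§2 does not apply.
§3 does not apply.
§4 applies (level before this adjustment is 14 ≥ 13, so +3): 14 + 3 = 17.
§5 does not apply.
§6 does not apply.
§7 applies (level before this adjustment is 17 ≥ 17, so +3): 17 + 3 = 20.
§8 applies: 20 + 3 = 23.
Level 23 exceeds the maximum of 19; capped at 19.
Final offense level: 19.
Criminal history: 15 prior points → Category D (8-15).
Level 19 falls in the 19 band.
Grid: Level 19 × Category D = 45-53 months.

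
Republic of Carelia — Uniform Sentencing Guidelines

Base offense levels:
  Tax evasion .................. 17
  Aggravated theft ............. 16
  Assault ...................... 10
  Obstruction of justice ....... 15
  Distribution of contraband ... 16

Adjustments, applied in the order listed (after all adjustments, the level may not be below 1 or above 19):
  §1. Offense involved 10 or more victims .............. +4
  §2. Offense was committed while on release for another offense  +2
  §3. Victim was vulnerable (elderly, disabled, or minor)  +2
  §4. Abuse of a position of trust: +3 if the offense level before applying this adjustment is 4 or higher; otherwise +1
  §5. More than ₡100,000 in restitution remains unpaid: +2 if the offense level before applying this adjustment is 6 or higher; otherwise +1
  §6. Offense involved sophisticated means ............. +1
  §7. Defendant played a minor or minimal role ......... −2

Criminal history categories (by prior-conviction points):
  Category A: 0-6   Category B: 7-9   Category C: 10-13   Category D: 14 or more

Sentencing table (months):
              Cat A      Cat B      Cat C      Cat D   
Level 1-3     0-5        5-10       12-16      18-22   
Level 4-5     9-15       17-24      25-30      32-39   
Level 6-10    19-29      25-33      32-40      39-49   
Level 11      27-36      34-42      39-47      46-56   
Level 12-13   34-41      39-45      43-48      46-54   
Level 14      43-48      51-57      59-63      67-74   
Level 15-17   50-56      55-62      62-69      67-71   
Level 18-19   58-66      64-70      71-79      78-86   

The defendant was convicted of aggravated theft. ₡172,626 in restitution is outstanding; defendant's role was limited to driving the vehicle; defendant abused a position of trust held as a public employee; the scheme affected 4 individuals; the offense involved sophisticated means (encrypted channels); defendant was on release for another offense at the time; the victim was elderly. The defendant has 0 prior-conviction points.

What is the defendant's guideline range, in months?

Base offense level for aggravated theft: 16.
§1 does not apply.
§2 applies: 16 + 2 = 18.
§3 applies: 18 + 2 = 20.
§4 applies (level before this adjustment is 20 ≥ 4, so +3): 20 + 3 = 23.
§5 applies (level before this adjustment is 23 ≥ 6, so +2): 23 + 2 = 25.
§6 applies: 25 + 1 = 26.
§7 applies: 26 − 2 = 24.
Level 24 exceeds the maximum of 19; capped at 19.
Final offense level: 19.
Criminal history: 0 prior points → Category A (0-6).
Level 19 falls in the 18-19 band.
Grid: Level 18-19 × Category A = 58-66 months.

58-66 months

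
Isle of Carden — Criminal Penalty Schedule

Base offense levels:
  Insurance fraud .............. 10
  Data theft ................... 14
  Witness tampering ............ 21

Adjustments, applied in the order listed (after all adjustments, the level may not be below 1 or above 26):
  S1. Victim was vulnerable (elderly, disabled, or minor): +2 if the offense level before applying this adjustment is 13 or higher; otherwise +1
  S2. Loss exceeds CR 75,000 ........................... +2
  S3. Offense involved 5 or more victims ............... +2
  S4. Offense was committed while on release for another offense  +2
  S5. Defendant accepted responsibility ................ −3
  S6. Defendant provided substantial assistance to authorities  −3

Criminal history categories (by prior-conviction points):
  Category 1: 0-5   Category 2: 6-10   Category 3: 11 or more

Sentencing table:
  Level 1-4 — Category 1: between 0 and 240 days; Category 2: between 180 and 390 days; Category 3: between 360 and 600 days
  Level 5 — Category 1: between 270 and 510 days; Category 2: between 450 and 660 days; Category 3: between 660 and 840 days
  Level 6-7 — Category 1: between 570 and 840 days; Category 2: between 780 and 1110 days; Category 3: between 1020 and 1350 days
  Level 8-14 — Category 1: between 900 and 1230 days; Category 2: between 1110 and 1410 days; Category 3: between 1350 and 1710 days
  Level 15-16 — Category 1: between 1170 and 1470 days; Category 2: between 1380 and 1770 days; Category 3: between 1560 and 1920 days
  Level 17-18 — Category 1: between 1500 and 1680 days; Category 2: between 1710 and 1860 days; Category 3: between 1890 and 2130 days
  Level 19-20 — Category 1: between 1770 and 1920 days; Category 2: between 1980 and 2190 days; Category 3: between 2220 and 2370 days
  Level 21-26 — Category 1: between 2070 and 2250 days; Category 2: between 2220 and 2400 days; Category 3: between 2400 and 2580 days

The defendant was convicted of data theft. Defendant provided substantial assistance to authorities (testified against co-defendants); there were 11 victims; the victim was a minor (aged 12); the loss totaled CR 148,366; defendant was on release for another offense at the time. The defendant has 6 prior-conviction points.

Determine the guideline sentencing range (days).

1980-2190 days

Base offense level for data theft: 14.
S1 applies (level before this adjustment is 14 ≥ 13, so +2): 14 + 2 = 16.
S2 applies: 16 + 2 = 18.
S3 applies: 18 + 2 = 20.
S4 applies: 20 + 2 = 22.
S5 does not apply.
S6 applies: 22 − 3 = 19.
Final offense level: 19.
Criminal history: 6 prior points → Category 2 (6-10).
Level 19 falls in the 19-20 band.
Grid: Level 19-20 × Category 2 = 1980-2190 days.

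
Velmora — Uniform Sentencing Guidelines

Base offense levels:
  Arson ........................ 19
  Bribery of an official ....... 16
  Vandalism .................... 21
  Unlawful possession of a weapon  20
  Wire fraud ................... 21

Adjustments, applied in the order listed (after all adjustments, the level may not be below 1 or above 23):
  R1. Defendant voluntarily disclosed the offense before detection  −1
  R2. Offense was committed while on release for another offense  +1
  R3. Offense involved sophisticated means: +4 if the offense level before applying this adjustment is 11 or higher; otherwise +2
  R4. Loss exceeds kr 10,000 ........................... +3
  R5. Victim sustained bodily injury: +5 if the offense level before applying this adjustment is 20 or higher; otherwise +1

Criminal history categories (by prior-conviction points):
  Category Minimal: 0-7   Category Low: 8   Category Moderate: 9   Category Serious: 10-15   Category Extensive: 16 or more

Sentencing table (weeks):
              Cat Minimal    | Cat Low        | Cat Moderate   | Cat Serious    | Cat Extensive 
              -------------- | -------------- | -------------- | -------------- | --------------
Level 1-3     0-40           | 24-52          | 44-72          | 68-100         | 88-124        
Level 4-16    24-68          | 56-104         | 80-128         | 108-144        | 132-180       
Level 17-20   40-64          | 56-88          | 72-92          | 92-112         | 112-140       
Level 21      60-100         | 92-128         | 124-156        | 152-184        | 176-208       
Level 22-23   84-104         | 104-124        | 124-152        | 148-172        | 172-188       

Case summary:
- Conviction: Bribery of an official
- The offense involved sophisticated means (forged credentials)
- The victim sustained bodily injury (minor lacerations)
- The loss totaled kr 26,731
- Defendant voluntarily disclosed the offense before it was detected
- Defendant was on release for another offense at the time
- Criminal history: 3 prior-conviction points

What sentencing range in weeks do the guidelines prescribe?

Base offense level for bribery of an official: 16.
R1 applies: 16 − 1 = 15.
R2 applies: 15 + 1 = 16.
R3 applies (level before this adjustment is 16 ≥ 11, so +4): 16 + 4 = 20.
R4 applies: 20 + 3 = 23.
R5 applies (level before this adjustment is 23 ≥ 20, so +5): 23 + 5 = 28.
Level 28 exceeds the maximum of 23; capped at 23.
Final offense level: 23.
Criminal history: 3 prior points → Category Minimal (0-7).
Level 23 falls in the 22-23 band.
Grid: Level 22-23 × Category Minimal = 84-104 weeks.

84-104 weeks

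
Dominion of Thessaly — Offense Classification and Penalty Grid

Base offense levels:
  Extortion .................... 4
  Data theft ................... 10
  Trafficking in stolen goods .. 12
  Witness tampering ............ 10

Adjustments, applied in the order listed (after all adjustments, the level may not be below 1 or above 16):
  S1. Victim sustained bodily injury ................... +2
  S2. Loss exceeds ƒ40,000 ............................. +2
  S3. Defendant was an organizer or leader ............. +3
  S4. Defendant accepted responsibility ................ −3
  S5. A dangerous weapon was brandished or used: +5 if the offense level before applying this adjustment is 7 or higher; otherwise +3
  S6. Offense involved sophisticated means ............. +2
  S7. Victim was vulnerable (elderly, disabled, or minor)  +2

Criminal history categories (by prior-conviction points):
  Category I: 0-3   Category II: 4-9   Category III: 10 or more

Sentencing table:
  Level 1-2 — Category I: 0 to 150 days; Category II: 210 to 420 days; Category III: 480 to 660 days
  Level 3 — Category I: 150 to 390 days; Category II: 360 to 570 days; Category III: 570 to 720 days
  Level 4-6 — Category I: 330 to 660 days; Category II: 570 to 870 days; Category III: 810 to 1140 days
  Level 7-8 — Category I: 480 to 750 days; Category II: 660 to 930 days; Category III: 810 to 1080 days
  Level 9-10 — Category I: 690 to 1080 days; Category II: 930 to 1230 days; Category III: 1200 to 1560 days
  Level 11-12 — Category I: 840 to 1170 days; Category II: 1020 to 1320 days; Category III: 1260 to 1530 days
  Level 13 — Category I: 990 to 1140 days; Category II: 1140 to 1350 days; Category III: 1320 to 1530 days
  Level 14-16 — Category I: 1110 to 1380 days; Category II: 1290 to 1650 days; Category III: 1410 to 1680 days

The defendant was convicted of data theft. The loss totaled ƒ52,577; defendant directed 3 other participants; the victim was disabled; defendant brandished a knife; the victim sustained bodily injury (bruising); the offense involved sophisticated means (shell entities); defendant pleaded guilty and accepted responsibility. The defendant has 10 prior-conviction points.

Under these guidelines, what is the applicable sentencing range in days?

1410-1680 days

Base offense level for data theft: 10.
S1 applies: 10 + 2 = 12.
S2 applies: 12 + 2 = 14.
S3 applies: 14 + 3 = 17.
S4 applies: 17 − 3 = 14.
S5 applies (level before this adjustment is 14 ≥ 7, so +5): 14 + 5 = 19.
S6 applies: 19 + 2 = 21.
S7 applies: 21 + 2 = 23.
Level 23 exceeds the maximum of 16; capped at 16.
Final offense level: 16.
Criminal history: 10 prior points → Category III (10+).
Level 16 falls in the 14-16 band.
Grid: Level 14-16 × Category III = 1410-1680 days.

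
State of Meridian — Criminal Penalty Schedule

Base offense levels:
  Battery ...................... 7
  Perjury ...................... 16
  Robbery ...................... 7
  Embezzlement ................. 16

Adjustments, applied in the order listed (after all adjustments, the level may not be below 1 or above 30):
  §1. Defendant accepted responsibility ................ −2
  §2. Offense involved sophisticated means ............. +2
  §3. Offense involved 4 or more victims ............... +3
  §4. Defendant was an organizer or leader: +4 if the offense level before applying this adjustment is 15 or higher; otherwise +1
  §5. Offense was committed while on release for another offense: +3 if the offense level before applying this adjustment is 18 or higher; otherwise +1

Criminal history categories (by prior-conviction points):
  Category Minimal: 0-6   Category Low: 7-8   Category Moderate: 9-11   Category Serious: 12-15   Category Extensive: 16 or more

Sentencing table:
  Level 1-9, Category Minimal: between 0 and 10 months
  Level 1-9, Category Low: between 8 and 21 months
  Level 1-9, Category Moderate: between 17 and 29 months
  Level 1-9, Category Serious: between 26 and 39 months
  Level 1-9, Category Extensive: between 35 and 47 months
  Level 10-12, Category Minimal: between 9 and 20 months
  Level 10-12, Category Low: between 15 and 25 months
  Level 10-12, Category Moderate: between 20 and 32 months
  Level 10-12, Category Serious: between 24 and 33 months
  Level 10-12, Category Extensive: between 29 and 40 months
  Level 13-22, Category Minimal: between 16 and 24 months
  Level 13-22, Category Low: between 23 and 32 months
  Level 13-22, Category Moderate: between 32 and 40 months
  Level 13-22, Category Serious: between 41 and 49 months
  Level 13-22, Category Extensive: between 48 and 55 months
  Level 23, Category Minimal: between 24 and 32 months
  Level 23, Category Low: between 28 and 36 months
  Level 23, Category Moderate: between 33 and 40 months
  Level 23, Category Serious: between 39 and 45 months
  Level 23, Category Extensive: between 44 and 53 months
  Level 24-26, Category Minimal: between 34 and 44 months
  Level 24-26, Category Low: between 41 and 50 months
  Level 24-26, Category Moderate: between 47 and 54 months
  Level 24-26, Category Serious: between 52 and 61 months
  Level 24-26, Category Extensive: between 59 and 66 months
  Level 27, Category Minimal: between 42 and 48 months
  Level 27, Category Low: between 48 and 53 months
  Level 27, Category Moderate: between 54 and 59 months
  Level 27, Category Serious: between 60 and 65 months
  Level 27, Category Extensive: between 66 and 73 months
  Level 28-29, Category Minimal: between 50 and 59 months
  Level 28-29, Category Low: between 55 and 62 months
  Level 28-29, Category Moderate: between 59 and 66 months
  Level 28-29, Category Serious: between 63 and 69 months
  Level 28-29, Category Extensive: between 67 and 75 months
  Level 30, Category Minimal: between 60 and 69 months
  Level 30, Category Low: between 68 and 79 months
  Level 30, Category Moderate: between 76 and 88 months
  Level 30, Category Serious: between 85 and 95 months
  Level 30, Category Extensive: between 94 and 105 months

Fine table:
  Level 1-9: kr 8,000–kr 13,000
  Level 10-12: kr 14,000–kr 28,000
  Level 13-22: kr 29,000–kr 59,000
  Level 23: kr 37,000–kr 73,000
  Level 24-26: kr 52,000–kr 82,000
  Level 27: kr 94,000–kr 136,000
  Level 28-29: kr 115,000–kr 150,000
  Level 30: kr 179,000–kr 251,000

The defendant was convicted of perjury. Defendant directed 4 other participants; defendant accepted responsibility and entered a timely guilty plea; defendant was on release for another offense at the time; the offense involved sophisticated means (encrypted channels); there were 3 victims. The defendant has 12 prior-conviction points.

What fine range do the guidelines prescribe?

Base offense level for perjury: 16.
§1 applies: 16 − 2 = 14.
§2 applies: 14 + 2 = 16.
§4 applies (level before this adjustment is 16 ≥ 15, so +4): 16 + 4 = 20.
§5 applies (level before this adjustment is 20 ≥ 18, so +3): 20 + 3 = 23.
Final offense level: 23.
Level 23 falls in the 23 band.
Fine table: Level 23 → kr 37,000–kr 73,000.

kr 37,000–kr 73,000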